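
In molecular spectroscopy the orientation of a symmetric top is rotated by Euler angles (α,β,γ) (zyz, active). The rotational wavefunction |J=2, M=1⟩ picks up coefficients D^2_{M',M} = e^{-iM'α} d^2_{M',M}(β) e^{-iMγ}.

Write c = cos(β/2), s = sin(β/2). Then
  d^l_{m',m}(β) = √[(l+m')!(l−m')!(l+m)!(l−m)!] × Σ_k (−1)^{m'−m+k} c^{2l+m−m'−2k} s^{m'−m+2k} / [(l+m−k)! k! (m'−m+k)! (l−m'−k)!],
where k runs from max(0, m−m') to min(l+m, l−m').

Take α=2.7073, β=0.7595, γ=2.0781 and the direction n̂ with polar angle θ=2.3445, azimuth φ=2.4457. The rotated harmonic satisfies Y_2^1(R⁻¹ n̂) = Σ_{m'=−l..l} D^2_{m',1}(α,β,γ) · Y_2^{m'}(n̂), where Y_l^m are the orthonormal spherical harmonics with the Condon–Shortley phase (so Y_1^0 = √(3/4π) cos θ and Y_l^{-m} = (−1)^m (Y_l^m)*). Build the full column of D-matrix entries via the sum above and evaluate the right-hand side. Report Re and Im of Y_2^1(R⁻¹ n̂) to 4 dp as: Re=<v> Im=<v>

Need the full column D^2_{m',1} for m'=−2..2 at α=2.7073, β=0.7595, γ=2.0781.
cos(β/2)=0.928757, sin(β/2)=0.370688
d^2_{-2,1}: single k=3 term ⇒ +0.094615;  D = -0.092823-0.018325i
d^2_{-1,1}: k∈[2..3] ⇒ +0.355585 -0.018881 = +0.336704;  D = +0.272224+0.198149i
d^2_{0,1}: k∈[1..2] ⇒ +0.727430 -0.115879 = +0.611551;  D = -0.297105-0.534531i
d^2_{1,1}: k∈[0..1] ⇒ +0.744062 -0.355585 = +0.388477;  D = +0.028338+0.387442i
d^2_{2,1}: single k=0 term ⇒ -0.593944;  D = -0.209943+0.555602i
Y_2^{m'}(θ=2.3445,φ=2.4457) and Σ D·Y over m':
  (-0.0928-0.0183i)·(+0.0352+0.1945i)  (+0.2722+0.1981i)·(+0.2964+0.2476i)  (-0.2971-0.5345i)·(+0.1466+0.0000i)  (+0.0283+0.3874i)·(-0.2964+0.2476i)  (-0.2099+0.5556i)·(+0.0352-0.1945i)
Y_2^1(R⁻¹ n̂) = -0.015282-0.018386i

Re=-0.0153 Im=-0.0184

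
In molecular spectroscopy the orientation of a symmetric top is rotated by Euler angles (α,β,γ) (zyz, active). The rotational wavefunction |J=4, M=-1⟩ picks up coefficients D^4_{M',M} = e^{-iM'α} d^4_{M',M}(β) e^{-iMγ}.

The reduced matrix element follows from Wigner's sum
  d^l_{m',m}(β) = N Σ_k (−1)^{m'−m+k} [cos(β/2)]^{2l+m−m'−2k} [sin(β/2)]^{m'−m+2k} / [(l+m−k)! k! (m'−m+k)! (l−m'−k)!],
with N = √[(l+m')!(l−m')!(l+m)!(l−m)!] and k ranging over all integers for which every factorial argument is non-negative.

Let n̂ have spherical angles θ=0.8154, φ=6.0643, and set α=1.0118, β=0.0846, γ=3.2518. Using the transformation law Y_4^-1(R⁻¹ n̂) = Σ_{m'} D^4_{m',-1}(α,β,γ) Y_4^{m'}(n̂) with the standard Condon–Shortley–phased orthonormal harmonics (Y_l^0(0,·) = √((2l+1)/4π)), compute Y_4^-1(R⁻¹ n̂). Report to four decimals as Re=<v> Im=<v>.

Re=-0.0167 Im=-0.1089

Need the full column D^4_{m',-1} for m'=−4..4 at α=1.0118, β=0.0846, γ=3.2518.
cos(β/2)=0.999105, sin(β/2)=0.042287
d^4_{-4,-1}: single k=3 term ⇒ +0.000563;  D = +0.000297+0.000479i
d^4_{-3,-1}: k∈[2..3] ⇒ +0.014118 -0.000042 = +0.014075;  D = +0.014075+0.000057i
d^4_{-2,-1}: k∈[1..3] ⇒ +0.178290 -0.001597 +0.000002 = +0.176695;  D = +0.094308-0.149422i
d^4_{-1,-1}: k∈[0..3] ⇒ +0.992866 -0.026680 +0.000096 -0.000000 = +0.966282;  D = -0.419245-0.870594i
d^4_{0,-1}: k∈[0..3] ⇒ -0.187934 +0.002020 -0.000004 +0.000000 = -0.185918;  D = +0.184790+0.020448i
d^4_{1,-1}: k∈[0..3] ⇒ +0.017786 -0.000096 +0.000000 -0.000000 = +0.017691;  D = -0.010975+0.013875i
d^4_{2,-1}: k∈[0..2] ⇒ -0.001065 +0.000003 -0.000000 = -0.001062;  D = -0.000357-0.001000i
d^4_{3,-1}: k∈[0..1] ⇒ +0.000042 -0.000000 = +0.000042;  D = +0.000041+0.000009i
d^4_{4,-1}: single k=0 term ⇒ -0.000001;  D = -0.000001+0.000001i
Y_4^{m'}(θ=0.8154,φ=6.0643) and Σ D·Y over m':
  (+0.0003+0.0005i)·(+0.0796+0.0954i)  (+0.0141+0.0001i)·(+0.2622+0.2021i)  (+0.0943-0.1494i)·(+0.3677+0.1721i)  (-0.4192-0.8706i)·(+0.0669+0.0149i)  (+0.1848+0.0204i)·(-0.3563+0.0000i)  (-0.0110+0.0139i)·(-0.0669+0.0149i)  (-0.0004-0.0010i)·(+0.3677-0.1721i)  (+0.0000+0.0000i)·(-0.2622+0.2021i)  (-0.0000+0.0000i)·(+0.0796-0.0954i)
Y_4^-1(R⁻¹ n̂) = -0.016663-0.108916i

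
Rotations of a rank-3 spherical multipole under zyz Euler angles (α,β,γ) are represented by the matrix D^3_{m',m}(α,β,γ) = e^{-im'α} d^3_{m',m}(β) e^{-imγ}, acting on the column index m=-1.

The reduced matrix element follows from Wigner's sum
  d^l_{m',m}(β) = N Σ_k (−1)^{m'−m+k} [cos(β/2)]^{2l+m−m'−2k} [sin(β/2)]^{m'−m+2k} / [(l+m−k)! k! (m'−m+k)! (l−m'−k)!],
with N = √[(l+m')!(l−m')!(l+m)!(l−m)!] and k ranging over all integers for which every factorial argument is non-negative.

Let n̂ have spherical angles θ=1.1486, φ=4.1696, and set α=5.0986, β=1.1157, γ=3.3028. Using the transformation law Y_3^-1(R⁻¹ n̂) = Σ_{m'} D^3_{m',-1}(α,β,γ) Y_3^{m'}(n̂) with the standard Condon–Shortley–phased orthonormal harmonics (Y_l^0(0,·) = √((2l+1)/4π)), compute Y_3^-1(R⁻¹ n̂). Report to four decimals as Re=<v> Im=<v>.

Need the full column D^3_{m',-1} for m'=−3..3 at α=5.0986, β=1.1157, γ=3.3028.
cos(β/2)=0.848395, sin(β/2)=0.529363
d^3_{-3,-1}: single k=2 term ⇒ +0.562272;  D = +0.544659-0.139629i
d^3_{-2,-1}: k∈[1..2] ⇒ +0.735775 -0.572910 = +0.162865;  D = +0.096892+0.130908i
d^3_{-1,-1}: k∈[0..2] ⇒ +0.372897 -1.161423 +0.339128 = -0.449398;  D = +0.233905-0.383728i
d^3_{0,-1}: k∈[0..2] ⇒ -0.806001 +0.941387 -0.122168 = +0.013218;  D = -0.013046-0.002122i
d^3_{1,-1}: k∈[0..2] ⇒ +0.871068 -0.452170 +0.022005 = +0.440902;  D = -0.098370-0.429789i
d^3_{2,-1}: k∈[0..1] ⇒ -0.572910 +0.111524 = -0.461386;  D = -0.377853+0.264772i
d^3_{3,-1}: single k=0 term ⇒ +0.218906;  D = +0.183898+0.118749i
Y_3^{m'}(θ=1.1486,φ=4.1696) and Σ D·Y over m':
  (+0.5447-0.1396i)·(+0.3162+0.0182i)  (+0.0969+0.1309i)·(-0.1625-0.3082i)  (+0.2339-0.3837i)·(+0.0244-0.0405i)  (-0.0130-0.0021i)·(-0.3304+0.0000i)  (-0.0984-0.4298i)·(-0.0244-0.0405i)  (-0.3779+0.2648i)·(-0.1625+0.3082i)  (+0.1839+0.1187i)·(-0.3162+0.0182i)
Y_3^-1(R⁻¹ n̂) = +0.098316-0.282717i

Re=0.0983 Im=-0.2827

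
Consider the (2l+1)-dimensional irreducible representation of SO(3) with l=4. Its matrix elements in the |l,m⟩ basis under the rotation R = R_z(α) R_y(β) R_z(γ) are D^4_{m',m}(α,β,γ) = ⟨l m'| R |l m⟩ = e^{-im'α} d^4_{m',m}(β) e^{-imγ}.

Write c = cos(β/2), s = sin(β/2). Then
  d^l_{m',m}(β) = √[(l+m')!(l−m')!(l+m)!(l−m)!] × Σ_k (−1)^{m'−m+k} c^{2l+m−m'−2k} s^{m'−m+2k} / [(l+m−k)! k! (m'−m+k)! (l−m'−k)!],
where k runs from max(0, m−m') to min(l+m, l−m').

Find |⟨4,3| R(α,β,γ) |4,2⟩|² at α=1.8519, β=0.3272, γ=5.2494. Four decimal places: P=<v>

D^4_{3,2}(1.8519,0.3272,5.2494) = e^{-i·3·1.8519}·d^4_{3,2}(0.3272)·e^{-i·2·5.2494}. Compute d first:
With c≡cos(β/2)=0.986647 and s≡sin(β/2)=0.162871, N=[5040·1·720·2]^{1/2}=2693.993318
The bounds max(0,m−m')=0 and min(l+m,l−m')=1 give 2 terms
  k=0: (−1)^1·2693.9933/(720)·0.9866^7·0.1629^1 = -0.554679
  k=1: (−1)^2·2693.9933/(240)·0.9866^5·0.1629^3 = +0.045345
d^4_{3,2}(0.3272) = -0.554679 +0.045345 = -0.509334
|D^4_{3,2}|² = |d^4_{3,2}(β)|² = (-0.509334)² = 0.259422 (the z-rotation phases have unit modulus)

P=0.2594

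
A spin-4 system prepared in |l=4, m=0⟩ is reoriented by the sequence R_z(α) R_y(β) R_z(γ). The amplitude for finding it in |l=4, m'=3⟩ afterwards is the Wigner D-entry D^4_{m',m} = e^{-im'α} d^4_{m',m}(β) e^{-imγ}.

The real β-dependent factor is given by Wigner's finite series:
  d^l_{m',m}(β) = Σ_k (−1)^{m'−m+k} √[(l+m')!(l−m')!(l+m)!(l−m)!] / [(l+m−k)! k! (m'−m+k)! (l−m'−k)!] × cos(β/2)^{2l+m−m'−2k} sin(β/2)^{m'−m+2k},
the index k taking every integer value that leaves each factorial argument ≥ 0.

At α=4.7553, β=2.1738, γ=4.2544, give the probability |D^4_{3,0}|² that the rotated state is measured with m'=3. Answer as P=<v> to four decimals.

D^4_{3,0}(4.7553,2.1738,4.2544) = e^{-i·3·4.7553}·d^4_{3,0}(2.1738)·e^{-i·0·4.2544}. Compute d first:
Half-angle: c=0.465232, s=0.885189. N=√(5040·1·24·24)=1703.830978
k∈{0,1} keeps every argument non-negative
  k=0: (−1)^3·1703.8310/(144)·0.4652^5·0.8852^3 = -0.178862
  k=1: (−1)^4·1703.8310/(144)·0.4652^3·0.8852^5 = +0.647518
d^4_{3,0}(2.1738) = -0.178862 +0.647518 = +0.468656
|D^4_{3,0}|² = |d^4_{3,0}(β)|² = (+0.468656)² = 0.219638 (the z-rotation phases have unit modulus)

P=0.2196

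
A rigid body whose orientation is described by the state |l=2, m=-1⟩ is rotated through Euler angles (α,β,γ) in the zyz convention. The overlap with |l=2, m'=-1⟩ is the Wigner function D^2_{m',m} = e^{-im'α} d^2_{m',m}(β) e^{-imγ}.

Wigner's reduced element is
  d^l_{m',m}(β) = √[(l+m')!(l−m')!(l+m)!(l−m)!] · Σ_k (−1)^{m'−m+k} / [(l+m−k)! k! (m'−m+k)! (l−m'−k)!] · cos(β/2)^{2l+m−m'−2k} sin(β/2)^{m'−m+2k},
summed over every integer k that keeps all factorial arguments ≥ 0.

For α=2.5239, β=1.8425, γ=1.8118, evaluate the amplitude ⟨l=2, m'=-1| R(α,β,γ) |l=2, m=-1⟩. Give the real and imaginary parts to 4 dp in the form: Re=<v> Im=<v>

Split into d^2_{-1,-1}(β=1.8425) × two z-phases.
With c≡cos(β/2)=0.604825 and s≡sin(β/2)=0.796358, N=[1·6·1·6]^{1/2}=6.000000
Admissible k: 0..1 (factorial args all ≥0)
  k=0: (−1)^0·6.0000/(6)·0.6048^4·0.7964^0 = +0.133820
  k=1: (−1)^1·6.0000/(2)·0.6048^2·0.7964^2 = -0.695982
d^2_{-1,-1}(1.8425) = +0.133820 -0.695982 = -0.562162
Attach z-rotation phases: D = e^{-i(-1)(2.5239)}·(-0.562162)·e^{-i(-1)(1.8118)} = +0.206788+0.522748i

Re=0.2068 Im=0.5227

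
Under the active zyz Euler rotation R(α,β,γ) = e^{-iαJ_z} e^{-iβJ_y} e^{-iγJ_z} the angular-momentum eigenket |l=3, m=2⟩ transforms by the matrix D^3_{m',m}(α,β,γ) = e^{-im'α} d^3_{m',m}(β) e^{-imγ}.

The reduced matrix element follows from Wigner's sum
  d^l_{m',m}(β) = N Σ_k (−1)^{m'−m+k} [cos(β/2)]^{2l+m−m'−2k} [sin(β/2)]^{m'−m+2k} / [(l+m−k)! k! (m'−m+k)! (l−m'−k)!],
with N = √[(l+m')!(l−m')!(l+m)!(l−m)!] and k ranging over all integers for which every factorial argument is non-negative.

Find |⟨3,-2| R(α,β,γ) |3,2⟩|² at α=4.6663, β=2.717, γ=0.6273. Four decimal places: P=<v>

P=0.4488

First d^3_{-2,2}(β=2.717), then the phase factors e^{-i(-2)α} and e^{-i(2)γ}:
c=cos(2.717/2)=0.210705, s=sin(2.717/2)=0.977550; N=√[1·120·120·1]=120.000000
Admissible k: 4..5 (factorial args all ≥0)
  k=4: (−1)^0·120.0000/(24)·0.2107^2·0.9775^4 = +0.202710
  k=5: (−1)^1·120.0000/(120)·0.2107^0·0.9775^6 = -0.872636
d^3_{-2,2}(2.717) = +0.202710 -0.872636 = -0.669925
|D^3_{-2,2}|² = |d^3_{-2,2}(β)|² = (-0.669925)² = 0.448800 (the z-rotation phases have unit modulus)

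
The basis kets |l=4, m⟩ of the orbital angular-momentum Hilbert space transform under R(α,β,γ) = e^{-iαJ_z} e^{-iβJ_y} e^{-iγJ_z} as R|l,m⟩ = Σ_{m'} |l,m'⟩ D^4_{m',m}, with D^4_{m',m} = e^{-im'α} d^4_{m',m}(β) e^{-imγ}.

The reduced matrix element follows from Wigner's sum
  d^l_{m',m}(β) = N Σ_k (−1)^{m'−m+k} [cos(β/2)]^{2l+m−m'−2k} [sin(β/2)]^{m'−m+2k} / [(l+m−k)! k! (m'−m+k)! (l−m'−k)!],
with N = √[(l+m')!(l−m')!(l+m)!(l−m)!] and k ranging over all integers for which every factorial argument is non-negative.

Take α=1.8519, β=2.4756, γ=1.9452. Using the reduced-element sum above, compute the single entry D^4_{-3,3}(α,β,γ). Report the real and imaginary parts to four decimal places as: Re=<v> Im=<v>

Re=-0.0994 Im=0.0286

D^4_{-3,3}(1.8519,2.4756,1.9452) = e^{-i·-3·1.8519}·d^4_{-3,3}(2.4756)·e^{-i·3·1.9452}. Compute d first:
Half-angle: c=0.326876, s=0.945067. N=√(1·5040·5040·1)=5040.000000
k: max(0,(3)−(-3))=6 … min(4+(3),4−(-3))=7
  k=6: (−1)^0·5040.0000/(720)·0.3269^2·0.9451^6 = +0.532894
  k=7: (−1)^1·5040.0000/(5040)·0.3269^0·0.9451^8 = -0.636358
d^4_{-3,3}(2.4756) = +0.532894 -0.636358 = -0.103464
Phases: e^{-i·(-3)·1.8519}=+0.746849-0.664994i, e^{-i·(3)·1.9452}=+0.901495+0.432790i ⇒ D=-0.099437+0.028583i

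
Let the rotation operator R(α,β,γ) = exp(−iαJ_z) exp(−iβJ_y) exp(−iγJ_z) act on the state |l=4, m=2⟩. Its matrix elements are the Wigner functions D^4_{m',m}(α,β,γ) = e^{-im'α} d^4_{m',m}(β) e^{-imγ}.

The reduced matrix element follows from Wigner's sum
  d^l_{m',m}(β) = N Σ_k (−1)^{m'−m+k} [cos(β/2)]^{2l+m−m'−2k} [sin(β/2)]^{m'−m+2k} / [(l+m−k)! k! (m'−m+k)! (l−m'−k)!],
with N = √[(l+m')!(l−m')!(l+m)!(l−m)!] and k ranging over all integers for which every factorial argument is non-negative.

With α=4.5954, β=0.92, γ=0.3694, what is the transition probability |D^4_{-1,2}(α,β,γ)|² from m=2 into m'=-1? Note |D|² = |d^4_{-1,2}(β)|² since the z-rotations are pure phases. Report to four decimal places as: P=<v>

D^4_{-1,2}(4.5954,0.92,0.3694) = e^{-i·-1·4.5954}·d^4_{-1,2}(0.92)·e^{-i·2·0.3694}. Compute d first:
Half-angle: c=0.896052, s=0.443948. N=√(6·120·720·2)=1018.233765
k: max(0,(2)−(-1))=3 … min(4+(2),4−(-1))=5
  k=3: (−1)^0·1018.2338/(72)·0.8961^5·0.4439^3 = +0.714791
  k=4: (−1)^1·1018.2338/(48)·0.8961^3·0.4439^5 = -0.263189
  k=5: (−1)^2·1018.2338/(240)·0.8961^1·0.4439^7 = +0.012921
d^4_{-1,2}(0.92) = +0.714791 -0.263189 +0.012921 = +0.464523
|D^4_{-1,2}|² = |d^4_{-1,2}(β)|² = (+0.464523)² = 0.215781 (the z-rotation phases have unit modulus)

P=0.2158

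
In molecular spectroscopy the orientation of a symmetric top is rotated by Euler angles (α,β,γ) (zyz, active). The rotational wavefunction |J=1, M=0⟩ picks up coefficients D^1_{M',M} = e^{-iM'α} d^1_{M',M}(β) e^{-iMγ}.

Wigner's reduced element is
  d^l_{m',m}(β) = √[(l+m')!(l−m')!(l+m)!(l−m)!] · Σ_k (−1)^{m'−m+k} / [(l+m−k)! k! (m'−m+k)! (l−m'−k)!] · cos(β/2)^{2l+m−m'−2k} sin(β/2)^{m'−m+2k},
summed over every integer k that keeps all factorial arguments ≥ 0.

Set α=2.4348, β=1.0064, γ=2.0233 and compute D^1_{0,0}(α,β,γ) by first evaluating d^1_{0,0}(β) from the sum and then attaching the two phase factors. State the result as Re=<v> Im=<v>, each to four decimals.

Re=0.5349 Im=0.0000

First d^1_{0,0}(β=1.0064), then the phase factors e^{-i(0)α} and e^{-i(0)γ}:
c=cos(1.0064/2)=0.876044, s=sin(1.0064/2)=0.482231; N=√[1·1·1·1]=1.000000
Admissible k: 0..1 (factorial args all ≥0)
  k=0: (−1)^0·1.0000/(1)·0.8760^2·0.4822^0 = +0.767453
  k=1: (−1)^1·1.0000/(1)·0.8760^0·0.4822^2 = -0.232547
d^1_{0,0}(1.0064) = +0.767453 -0.232547 = +0.534906
Phases: e^{-i·(0)·2.4348}=+1.000000+0.000000i, e^{-i·(0)·2.0233}=+1.000000+0.000000i ⇒ D=+0.534906+0.000000i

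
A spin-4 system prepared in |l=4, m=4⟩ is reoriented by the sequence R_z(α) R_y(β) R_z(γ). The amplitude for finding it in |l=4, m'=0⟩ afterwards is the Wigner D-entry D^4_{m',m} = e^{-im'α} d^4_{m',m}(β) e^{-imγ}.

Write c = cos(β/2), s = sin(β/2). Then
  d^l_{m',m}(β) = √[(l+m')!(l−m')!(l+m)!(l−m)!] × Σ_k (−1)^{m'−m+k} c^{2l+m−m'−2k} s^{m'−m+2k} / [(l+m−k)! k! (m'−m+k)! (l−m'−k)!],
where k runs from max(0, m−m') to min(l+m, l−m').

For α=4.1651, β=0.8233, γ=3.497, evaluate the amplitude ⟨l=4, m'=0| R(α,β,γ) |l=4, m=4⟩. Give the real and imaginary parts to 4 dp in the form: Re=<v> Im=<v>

Re=0.0225 Im=-0.1496

D^4_{0,4}(4.1651,0.8233,3.497) = e^{-i·0·4.1651}·d^4_{0,4}(0.8233)·e^{-i·4·3.497}. Compute d first:
c=cos(0.8233/2)=0.916462, s=sin(0.8233/2)=0.400122; N=√[24·24·40320·1]=4819.161753
Admissible k: 4..4 (factorial args all ≥0)
  k=4: (−1)^0·4819.1618/(576)·0.9165^4·0.4001^4 = +0.151278
d^4_{0,4}(0.8233) = +0.151278
Attach z-rotation phases: D = e^{-i(0)(4.1651)}·(+0.151278)·e^{-i(4)(3.497)} = +0.022482-0.149598i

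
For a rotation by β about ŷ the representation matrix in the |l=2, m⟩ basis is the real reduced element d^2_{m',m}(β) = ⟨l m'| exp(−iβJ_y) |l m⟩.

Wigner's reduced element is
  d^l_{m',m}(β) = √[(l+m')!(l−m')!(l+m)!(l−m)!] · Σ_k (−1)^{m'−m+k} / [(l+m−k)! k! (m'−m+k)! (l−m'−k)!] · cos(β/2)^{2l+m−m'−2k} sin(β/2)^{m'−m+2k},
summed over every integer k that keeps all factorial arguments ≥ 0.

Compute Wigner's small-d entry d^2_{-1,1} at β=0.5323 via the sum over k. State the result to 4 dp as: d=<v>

d=0.1884

d^2_{-1,1}(β=0.5323) via Wigner's sum:
Half-angle: c=0.964791, s=0.263019. N=√(1·6·6·1)=6.000000
k∈{2,3} keeps every argument non-negative
  k=2: (−1)^0·6.0000/(2)·0.9648^2·0.2630^2 = +0.193180
  k=3: (−1)^1·6.0000/(6)·0.9648^0·0.2630^4 = -0.004786
d^2_{-1,1}(0.5323) = +0.193180 -0.004786 = +0.188394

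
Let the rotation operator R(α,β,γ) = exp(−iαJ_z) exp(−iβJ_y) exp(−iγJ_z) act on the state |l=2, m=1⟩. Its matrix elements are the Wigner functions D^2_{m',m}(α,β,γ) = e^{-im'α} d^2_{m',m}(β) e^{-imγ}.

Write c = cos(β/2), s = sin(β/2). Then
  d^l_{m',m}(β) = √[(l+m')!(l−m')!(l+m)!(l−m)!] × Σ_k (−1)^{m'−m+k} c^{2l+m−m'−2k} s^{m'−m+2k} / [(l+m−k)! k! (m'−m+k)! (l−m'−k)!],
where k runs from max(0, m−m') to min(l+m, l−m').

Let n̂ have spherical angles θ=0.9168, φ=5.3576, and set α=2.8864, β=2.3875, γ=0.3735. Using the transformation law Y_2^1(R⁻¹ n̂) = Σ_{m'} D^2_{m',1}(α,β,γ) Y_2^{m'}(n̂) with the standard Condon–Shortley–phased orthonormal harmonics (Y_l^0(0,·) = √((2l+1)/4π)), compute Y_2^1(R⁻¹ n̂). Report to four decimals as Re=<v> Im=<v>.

Re=0.1438 Im=0.2993

Need the full column D^2_{m',1} for m'=−2..2 at α=2.8864, β=2.3875, γ=0.3735.
cos(β/2)=0.368176, sin(β/2)=0.929756
d^2_{-2,1}: single k=3 term ⇒ +0.591824;  D = +0.375306-0.457603i
d^2_{-1,1}: k∈[2..3] ⇒ +0.351536 -0.747268 = -0.395732;  D = +0.320067-0.232725i
d^2_{0,1}: k∈[1..2] ⇒ +0.113661 -0.724833 = -0.611173;  D = -0.569036+0.223002i
d^2_{1,1}: k∈[0..1] ⇒ +0.018375 -0.351536 = -0.333161;  D = +0.330833-0.039324i
d^2_{2,1}: single k=0 term ⇒ -0.092804;  D = -0.091936-0.012664i
Y_2^{m'}(θ=0.9168,φ=5.3576) and Σ D·Y over m':
  (+0.3753-0.4576i)·(-0.0673+0.2338i)  (+0.3201-0.2327i)·(+0.2243+0.2980i)  (-0.5690+0.2230i)·(+0.0348+0.0000i)  (+0.3308-0.0393i)·(-0.2243+0.2980i)  (-0.0919-0.0127i)·(-0.0673-0.2338i)
Y_2^1(R⁻¹ n̂) = +0.143817+0.299269i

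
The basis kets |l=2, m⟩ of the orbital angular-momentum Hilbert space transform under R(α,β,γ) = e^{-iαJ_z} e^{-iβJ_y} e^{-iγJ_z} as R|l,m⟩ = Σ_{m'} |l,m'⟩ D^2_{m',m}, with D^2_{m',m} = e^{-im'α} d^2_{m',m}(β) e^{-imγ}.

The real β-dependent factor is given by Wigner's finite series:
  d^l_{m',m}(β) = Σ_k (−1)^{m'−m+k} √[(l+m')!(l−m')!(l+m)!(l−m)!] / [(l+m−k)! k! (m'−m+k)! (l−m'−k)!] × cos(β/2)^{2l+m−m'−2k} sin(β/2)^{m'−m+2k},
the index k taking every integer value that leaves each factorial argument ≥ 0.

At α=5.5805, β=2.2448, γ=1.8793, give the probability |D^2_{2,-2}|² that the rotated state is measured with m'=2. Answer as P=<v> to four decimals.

P=0.4349

D^2_{2,-2}(5.5805,2.2448,1.8793) = e^{-i·2·5.5805}·d^2_{2,-2}(2.2448)·e^{-i·-2·1.8793}. Compute d first:
Half-angle: c=0.433521, s=0.901143. N=√(24·1·1·24)=24.000000
Admissible k: 0..0 (factorial args all ≥0)
  k=0: (−1)^4·24.0000/(24)·0.4335^0·0.9011^4 = +0.659441
d^2_{2,-2}(2.2448) = +0.659441
|D^2_{2,-2}|² = |d^2_{2,-2}(β)|² = (+0.659441)² = 0.434862 (the z-rotation phases have unit modulus)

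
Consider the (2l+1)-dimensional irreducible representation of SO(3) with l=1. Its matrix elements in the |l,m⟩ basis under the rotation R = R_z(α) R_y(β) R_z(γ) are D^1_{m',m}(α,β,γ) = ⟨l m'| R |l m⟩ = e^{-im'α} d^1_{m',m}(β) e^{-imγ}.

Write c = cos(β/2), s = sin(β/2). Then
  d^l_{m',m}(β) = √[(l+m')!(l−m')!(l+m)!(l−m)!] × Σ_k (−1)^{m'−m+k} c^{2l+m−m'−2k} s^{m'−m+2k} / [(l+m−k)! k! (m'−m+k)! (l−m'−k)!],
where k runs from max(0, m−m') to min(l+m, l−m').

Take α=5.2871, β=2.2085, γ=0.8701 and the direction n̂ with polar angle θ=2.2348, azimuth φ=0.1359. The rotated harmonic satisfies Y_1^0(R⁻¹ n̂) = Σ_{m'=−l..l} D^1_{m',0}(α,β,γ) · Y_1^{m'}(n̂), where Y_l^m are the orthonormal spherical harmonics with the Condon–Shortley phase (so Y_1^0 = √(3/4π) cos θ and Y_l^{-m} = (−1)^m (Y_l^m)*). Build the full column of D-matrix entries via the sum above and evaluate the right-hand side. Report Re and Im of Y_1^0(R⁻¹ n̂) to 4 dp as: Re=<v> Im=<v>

Need the full column D^1_{m',0} for m'=−1..1 at α=5.2871, β=2.2085, γ=0.8701.
cos(β/2)=0.449804, sin(β/2)=0.893127
d^1_{-1,0}: single k=1 term ⇒ +0.568136;  D = +0.308834-0.476864i
d^1_{0,0}: k∈[0..1] ⇒ +0.202324 -0.797676 = -0.595352;  D = -0.595352+0.000000i
d^1_{1,0}: single k=0 term ⇒ -0.568136;  D = -0.308834-0.476864i
Y_1^{m'}(θ=2.2348,φ=0.1359) and Σ D·Y over m':
  (+0.3088-0.4769i)·(+0.2696-0.0369i)  (-0.5954+0.0000i)·(-0.3011+0.0000i)  (-0.3088-0.4769i)·(-0.2696-0.0369i)
Y_1^0(R⁻¹ n̂) = +0.310621+0.000000i

Re=0.3106 Im=0.0000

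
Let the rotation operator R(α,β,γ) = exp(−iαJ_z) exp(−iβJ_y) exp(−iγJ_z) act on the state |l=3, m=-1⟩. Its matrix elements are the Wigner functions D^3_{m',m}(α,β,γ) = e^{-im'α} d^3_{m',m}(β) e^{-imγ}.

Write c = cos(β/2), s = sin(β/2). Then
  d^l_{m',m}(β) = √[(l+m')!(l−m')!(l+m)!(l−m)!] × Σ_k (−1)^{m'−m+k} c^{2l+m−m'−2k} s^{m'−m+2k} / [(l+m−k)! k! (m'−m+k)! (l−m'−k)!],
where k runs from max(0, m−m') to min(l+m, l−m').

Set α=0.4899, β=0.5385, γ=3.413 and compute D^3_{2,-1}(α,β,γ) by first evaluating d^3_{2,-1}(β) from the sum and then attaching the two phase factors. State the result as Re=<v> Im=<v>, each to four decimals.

Re=0.0779 Im=-0.0667

Split into d^3_{2,-1}(β=0.5385) × two z-phases.
c=cos(0.5385/2)=0.963971, s=sin(0.5385/2)=0.266009; N=√[120·1·2·24]=75.894664
The bounds max(0,m−m')=0 and min(l+m,l−m')=1 give 2 terms
  k=0: (−1)^3·75.8947/(12)·0.9640^3·0.2660^3 = -0.106637
  k=1: (−1)^4·75.8947/(24)·0.9640^1·0.2660^5 = +0.004060
d^3_{2,-1}(0.5385) = -0.106637 +0.004060 = -0.102577
D = (+0.557189-0.830386i)·(-0.102577)·(-0.963395-0.268088i) = +0.077898-0.066738i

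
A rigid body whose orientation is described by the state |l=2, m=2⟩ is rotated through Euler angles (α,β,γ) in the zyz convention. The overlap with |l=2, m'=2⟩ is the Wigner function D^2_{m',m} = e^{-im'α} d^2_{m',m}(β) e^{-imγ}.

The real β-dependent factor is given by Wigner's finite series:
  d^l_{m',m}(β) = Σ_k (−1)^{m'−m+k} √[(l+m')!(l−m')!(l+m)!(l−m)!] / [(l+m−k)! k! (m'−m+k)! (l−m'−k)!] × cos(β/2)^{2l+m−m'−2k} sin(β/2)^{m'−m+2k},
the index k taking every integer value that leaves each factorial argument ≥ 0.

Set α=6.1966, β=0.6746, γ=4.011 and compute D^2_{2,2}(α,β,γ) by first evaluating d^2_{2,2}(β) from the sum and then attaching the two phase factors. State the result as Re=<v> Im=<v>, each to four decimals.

Re=0.0041 Im=-0.7929

Split into d^2_{2,2}(β=0.6746) × two z-phases.
c=cos(0.6746/2)=0.943652, s=sin(0.6746/2)=0.330940; N=√[24·1·24·1]=24.000000
k∈{0} keeps every argument non-negative
  k=0: (−1)^0·24.0000/(24)·0.9437^4·0.3309^0 = +0.792952
d^2_{2,2}(0.6746) = +0.792952
D = (+0.985043+0.172306i)·(+0.792952)·(-0.167229-0.985918i) = +0.004085-0.792941i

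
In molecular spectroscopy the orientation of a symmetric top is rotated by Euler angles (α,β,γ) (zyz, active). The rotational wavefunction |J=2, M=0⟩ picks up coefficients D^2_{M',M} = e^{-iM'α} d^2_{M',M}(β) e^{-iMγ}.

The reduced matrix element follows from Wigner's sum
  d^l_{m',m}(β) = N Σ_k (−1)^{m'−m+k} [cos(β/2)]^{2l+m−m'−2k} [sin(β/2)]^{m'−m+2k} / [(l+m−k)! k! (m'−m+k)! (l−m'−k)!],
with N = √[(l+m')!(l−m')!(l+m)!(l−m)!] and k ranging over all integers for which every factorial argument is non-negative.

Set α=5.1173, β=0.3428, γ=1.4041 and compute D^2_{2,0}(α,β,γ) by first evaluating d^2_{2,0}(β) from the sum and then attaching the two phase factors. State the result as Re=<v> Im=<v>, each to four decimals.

Re=-0.0477 Im=0.0501

Split into d^2_{2,0}(β=0.3428) × two z-phases.
c=cos(0.3428/2)=0.985347, s=sin(0.3428/2)=0.170562; N=√[24·1·2·2]=9.797959
The bounds max(0,m−m')=0 and min(l+m,l−m')=0 give 1 term
  k=0: (−1)^2·9.7980/(4)·0.9853^2·0.1706^2 = +0.069186
d^2_{2,0}(0.3428) = +0.069186
Phases: e^{-i·(2)·5.1173}=-0.689627+0.724164i, e^{-i·(0)·1.4041}=+1.000000+0.000000i ⇒ D=-0.047713+0.050102i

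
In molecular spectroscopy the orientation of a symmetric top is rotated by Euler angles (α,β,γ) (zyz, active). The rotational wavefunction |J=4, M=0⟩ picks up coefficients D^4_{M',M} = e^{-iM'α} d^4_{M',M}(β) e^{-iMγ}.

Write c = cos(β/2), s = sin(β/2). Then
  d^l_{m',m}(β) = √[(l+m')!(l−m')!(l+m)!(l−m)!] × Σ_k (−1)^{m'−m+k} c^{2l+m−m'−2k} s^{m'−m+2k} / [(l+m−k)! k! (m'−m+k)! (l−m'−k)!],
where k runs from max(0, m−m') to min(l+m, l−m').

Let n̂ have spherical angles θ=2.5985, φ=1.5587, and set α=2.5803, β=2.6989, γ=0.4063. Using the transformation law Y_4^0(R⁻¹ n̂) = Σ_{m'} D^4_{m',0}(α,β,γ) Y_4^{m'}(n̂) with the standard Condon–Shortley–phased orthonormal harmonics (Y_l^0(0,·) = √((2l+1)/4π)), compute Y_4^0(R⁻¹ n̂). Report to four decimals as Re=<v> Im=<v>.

Re=0.1225 Im=0.0000

Need the full column D^4_{m',0} for m'=−4..4 at α=2.5803, β=2.6989, γ=0.4063.
cos(β/2)=0.219543, sin(β/2)=0.975603
d^4_{-4,0}: single k=4 term ⇒ +0.017608;  D = -0.010995-0.013754i
d^4_{-3,0}: k∈[3..4] ⇒ +0.005604 -0.110660 = -0.105056;  D = -0.011855-0.104385i
d^4_{-2,0}: k∈[2..4] ⇒ +0.001011 -0.053243 +0.394275 = +0.342044;  D = +0.148226-0.308258i
d^4_{-1,0}: k∈[1..4] ⇒ +0.000107 -0.012708 +0.250953 -0.825936 = -0.587584;  D = +0.497430-0.312760i
d^4_{0,0}: k∈[0..4] ⇒ +0.000005 -0.001705 +0.075766 -0.664965 +0.820699 = +0.229801;  D = +0.229801+0.000000i
d^4_{1,0}: k∈[0..3] ⇒ -0.000107 +0.012708 -0.250953 +0.825936 = +0.587584;  D = -0.497430-0.312760i
d^4_{2,0}: k∈[0..2] ⇒ +0.001011 -0.053243 +0.394275 = +0.342044;  D = +0.148226+0.308258i
d^4_{3,0}: k∈[0..1] ⇒ -0.005604 +0.110660 = +0.105056;  D = +0.011855-0.104385i
d^4_{4,0}: single k=0 term ⇒ +0.017608;  D = -0.010995+0.013754i
Y_4^{m'}(θ=2.5985,φ=1.5587) and Σ D·Y over m':
  (-0.0110-0.0138i)·(+0.0315+0.0015i)  (-0.0119-0.1044i)·(+0.0054-0.1478i)  (+0.1482-0.3083i)·(-0.3689-0.0089i)  (+0.4974-0.3128i)·(-0.0054+0.4459i)  (+0.2298+0.0000i)·(-0.0197+0.0000i)  (-0.4974-0.3128i)·(+0.0054+0.4459i)  (+0.1482+0.3083i)·(-0.3689+0.0089i)  (+0.0119-0.1044i)·(-0.0054-0.1478i)  (-0.0110+0.0138i)·(+0.0315-0.0015i)
Y_4^0(R⁻¹ n̂) = +0.122521+0.000000i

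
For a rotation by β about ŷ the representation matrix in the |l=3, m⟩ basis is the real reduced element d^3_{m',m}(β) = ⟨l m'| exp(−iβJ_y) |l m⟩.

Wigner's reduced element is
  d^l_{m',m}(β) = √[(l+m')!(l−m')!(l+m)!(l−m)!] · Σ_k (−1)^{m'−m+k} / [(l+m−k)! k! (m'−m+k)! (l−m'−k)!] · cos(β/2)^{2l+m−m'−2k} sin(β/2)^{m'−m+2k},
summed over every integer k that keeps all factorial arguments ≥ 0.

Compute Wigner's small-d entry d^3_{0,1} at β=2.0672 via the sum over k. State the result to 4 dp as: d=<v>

d=0.0511

d^3_{0,1}(β=2.0672) via Wigner's sum:
c=cos(2.0672/2)=0.511729, s=sin(2.0672/2)=0.859147; N=√[6·6·24·2]=41.569219
The bounds max(0,m−m')=1 and min(l+m,l−m')=3 give 3 terms
  k=1: (−1)^0·41.5692/(12)·0.5117^5·0.8591^1 = +0.104438
  k=2: (−1)^1·41.5692/(4)·0.5117^3·0.8591^3 = -0.883150
  k=3: (−1)^2·41.5692/(12)·0.5117^1·0.8591^5 = +0.829789
d^3_{0,1}(2.0672) = +0.104438 -0.883150 +0.829789 = +0.051077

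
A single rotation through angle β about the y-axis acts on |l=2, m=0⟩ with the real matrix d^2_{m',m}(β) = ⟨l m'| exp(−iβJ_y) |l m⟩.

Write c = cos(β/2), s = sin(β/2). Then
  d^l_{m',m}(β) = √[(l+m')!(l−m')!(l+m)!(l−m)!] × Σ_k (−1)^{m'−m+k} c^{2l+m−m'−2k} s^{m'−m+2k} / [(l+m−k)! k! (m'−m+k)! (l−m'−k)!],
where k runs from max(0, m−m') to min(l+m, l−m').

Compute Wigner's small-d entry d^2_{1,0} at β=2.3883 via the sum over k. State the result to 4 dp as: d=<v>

d^2_{1,0}(β=2.3883) via Wigner's sum:
With c≡cos(β/2)=0.367804 and s≡sin(β/2)=0.929903, N=[6·1·2·2]^{1/2}=4.898979
k: max(0,(0)−(1))=0 … min(2+(0),2−(1))=1
  k=0: (−1)^1·4.8990/(2)·0.3678^3·0.9299^1 = -0.113335
  k=1: (−1)^2·4.8990/(2)·0.3678^1·0.9299^3 = +0.724445
d^2_{1,0}(2.3883) = -0.113335 +0.724445 = +0.611110

d=0.6111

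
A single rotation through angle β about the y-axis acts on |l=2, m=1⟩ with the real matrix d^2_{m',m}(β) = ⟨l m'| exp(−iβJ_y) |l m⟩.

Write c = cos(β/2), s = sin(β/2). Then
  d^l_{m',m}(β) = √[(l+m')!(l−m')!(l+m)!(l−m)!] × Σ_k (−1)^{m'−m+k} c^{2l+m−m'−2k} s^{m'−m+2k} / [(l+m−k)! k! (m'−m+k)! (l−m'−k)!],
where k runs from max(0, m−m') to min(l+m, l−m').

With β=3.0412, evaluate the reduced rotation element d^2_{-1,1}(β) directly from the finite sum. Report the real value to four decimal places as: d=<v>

d^2_{-1,1}(β=3.0412) via Wigner's sum:
With c≡cos(β/2)=0.050175 and s≡sin(β/2)=0.998740, N=[1·6·6·1]^{1/2}=6.000000
k: max(0,(1)−(-1))=2 … min(2+(1),2−(-1))=3
  k=2: (−1)^0·6.0000/(2)·0.0502^2·0.9987^2 = +0.007534
  k=3: (−1)^1·6.0000/(6)·0.0502^0·0.9987^4 = -0.994971
d^2_{-1,1}(3.0412) = +0.007534 -0.994971 = -0.987438

d=-0.9874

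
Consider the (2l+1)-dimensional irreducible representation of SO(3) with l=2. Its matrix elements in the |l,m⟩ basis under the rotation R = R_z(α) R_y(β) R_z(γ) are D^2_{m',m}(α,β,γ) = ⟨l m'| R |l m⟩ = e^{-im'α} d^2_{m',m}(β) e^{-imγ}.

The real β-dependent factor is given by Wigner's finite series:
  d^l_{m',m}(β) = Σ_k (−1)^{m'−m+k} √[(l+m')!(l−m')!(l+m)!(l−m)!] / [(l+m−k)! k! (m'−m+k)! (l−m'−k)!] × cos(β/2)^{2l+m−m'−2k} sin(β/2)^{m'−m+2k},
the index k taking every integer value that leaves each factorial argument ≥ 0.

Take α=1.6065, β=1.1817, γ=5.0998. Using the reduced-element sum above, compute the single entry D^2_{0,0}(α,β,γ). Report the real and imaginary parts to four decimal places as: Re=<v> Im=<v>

Split into d^2_{0,0}(β=1.1817) × two z-phases.
With c≡cos(β/2)=0.830467 and s≡sin(β/2)=0.557067, N=[2·2·2·2]^{1/2}=4.000000
The bounds max(0,m−m')=0 and min(l+m,l−m')=2 give 3 terms
  k=0: (−1)^0·4.0000/(4)·0.8305^4·0.5571^0 = +0.475653
  k=1: (−1)^1·4.0000/(1)·0.8305^2·0.5571^2 = -0.856092
  k=2: (−1)^2·4.0000/(4)·0.8305^0·0.5571^4 = +0.096301
d^2_{0,0}(1.1817) = +0.475653 -0.856092 +0.096301 = -0.284138
D = (+1.000000+0.000000i)·(-0.284138)·(+1.000000+0.000000i) = -0.284138+0.000000i

Re=-0.2841 Im=0.0000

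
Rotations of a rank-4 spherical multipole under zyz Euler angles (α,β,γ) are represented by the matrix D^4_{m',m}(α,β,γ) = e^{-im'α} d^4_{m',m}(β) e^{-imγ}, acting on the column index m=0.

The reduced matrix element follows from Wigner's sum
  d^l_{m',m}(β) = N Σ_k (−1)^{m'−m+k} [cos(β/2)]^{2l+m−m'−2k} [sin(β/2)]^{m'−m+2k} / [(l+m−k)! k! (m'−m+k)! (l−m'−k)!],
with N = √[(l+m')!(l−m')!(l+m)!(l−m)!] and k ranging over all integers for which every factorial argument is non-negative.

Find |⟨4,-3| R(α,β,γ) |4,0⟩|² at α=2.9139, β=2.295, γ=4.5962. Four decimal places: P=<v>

Split into d^4_{-3,0}(β=2.295) × two z-phases.
Half-angle: c=0.410768, s=0.911740. N=√(1·5040·24·24)=1703.830978
Admissible k: 3..4 (factorial args all ≥0)
  k=3: (−1)^0·1703.8310/(144)·0.4108^5·0.9117^3 = +0.104872
  k=4: (−1)^1·1703.8310/(144)·0.4108^3·0.9117^5 = -0.516665
d^4_{-3,0}(2.295) = +0.104872 -0.516665 = -0.411793
|D^4_{-3,0}|² = |d^4_{-3,0}(β)|² = (-0.411793)² = 0.169573 (the z-rotation phases have unit modulus)

P=0.1696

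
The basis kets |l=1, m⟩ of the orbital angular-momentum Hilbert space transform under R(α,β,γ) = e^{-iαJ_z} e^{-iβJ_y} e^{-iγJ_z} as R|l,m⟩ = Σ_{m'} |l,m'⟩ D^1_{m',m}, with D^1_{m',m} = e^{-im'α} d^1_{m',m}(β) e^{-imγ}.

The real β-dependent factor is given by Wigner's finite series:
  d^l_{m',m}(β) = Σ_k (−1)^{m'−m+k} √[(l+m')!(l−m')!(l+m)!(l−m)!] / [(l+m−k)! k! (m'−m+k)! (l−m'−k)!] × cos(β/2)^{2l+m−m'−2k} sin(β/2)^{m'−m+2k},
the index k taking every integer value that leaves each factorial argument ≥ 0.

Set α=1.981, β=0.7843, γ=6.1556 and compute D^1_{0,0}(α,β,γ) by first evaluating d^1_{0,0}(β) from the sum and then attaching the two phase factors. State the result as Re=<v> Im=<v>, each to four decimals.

Split into d^1_{0,0}(β=0.7843) × two z-phases.
c=cos(0.7843/2)=0.924090, s=sin(0.7843/2)=0.382176; N=√[1·1·1·1]=1.000000
The bounds max(0,m−m')=0 and min(l+m,l−m')=1 give 2 terms
  k=0: (−1)^0·1.0000/(1)·0.9241^2·0.3822^0 = +0.853941
  k=1: (−1)^1·1.0000/(1)·0.9241^0·0.3822^2 = -0.146059
d^1_{0,0}(0.7843) = +0.853941 -0.146059 = +0.707883
Attach z-rotation phases: D = e^{-i(0)(1.981)}·(+0.707883)·e^{-i(0)(6.1556)} = +0.707883+0.000000i

Re=0.7079 Im=0.0000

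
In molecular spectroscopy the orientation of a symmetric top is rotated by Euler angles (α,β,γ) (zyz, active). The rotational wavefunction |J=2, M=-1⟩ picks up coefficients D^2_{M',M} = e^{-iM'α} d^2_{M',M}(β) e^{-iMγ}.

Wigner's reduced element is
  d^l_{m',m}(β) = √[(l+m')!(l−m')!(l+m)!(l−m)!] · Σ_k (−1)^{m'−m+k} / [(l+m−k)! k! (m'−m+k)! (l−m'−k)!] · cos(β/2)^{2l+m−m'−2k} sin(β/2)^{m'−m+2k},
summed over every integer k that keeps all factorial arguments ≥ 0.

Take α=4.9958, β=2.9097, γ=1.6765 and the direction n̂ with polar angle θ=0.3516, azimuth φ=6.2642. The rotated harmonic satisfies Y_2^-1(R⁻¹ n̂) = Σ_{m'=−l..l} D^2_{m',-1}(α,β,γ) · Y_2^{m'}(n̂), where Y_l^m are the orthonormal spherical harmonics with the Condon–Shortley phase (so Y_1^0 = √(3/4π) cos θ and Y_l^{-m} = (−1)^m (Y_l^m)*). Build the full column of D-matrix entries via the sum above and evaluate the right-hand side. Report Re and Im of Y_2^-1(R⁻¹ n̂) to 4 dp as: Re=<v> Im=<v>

Need the full column D^2_{m',-1} for m'=−2..2 at α=4.9958, β=2.9097, γ=1.6765.
cos(β/2)=0.115687, sin(β/2)=0.993286
d^2_{-2,-1}: single k=1 term ⇒ +0.003076;  D = +0.001916-0.002406i
d^2_{-1,-1}: k∈[0..1] ⇒ +0.000179 -0.039613 = -0.039434;  D = -0.036486-0.014960i
d^2_{0,-1}: k∈[0..1] ⇒ -0.003767 +0.277704 = +0.273937;  D = -0.028902+0.272408i
d^2_{1,-1}: k∈[0..1] ⇒ +0.039613 -0.973412 = -0.933799;  D = +0.919094-0.165071i
d^2_{2,-1}: single k=0 term ⇒ -0.226744;  D = +0.100890+0.203062i
Y_2^{m'}(θ=0.3516,φ=6.2642) and Σ D·Y over m':
  (+0.0019-0.0024i)·(+0.0458+0.0017i)  (-0.0365-0.0150i)·(+0.2497+0.0047i)  (-0.0289+0.2724i)·(+0.5186+0.0000i)  (+0.9191-0.1651i)·(-0.2497+0.0047i)  (+0.1009+0.2031i)·(+0.0458-0.0017i)
Y_2^-1(R⁻¹ n̂) = -0.247720+0.191948i

Re=-0.2477 Im=0.1919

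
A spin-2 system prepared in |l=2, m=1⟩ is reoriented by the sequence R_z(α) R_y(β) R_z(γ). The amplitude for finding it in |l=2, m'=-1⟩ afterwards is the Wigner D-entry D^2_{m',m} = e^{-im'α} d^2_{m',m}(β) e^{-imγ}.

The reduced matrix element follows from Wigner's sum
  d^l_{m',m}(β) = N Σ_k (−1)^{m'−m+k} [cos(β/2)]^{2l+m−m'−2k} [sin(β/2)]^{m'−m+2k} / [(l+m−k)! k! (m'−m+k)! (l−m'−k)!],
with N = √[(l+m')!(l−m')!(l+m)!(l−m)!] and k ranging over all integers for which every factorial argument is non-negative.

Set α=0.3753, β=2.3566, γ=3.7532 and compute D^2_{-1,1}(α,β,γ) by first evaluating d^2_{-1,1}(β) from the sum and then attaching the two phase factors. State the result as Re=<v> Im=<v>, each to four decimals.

Split into d^2_{-1,1}(β=2.3566) × two z-phases.
c=cos(2.3566/2)=0.382496, s=sin(2.3566/2)=0.923957; N=√[1·6·6·1]=6.000000
The bounds max(0,m−m')=2 and min(l+m,l−m')=3 give 2 terms
  k=2: (−1)^0·6.0000/(2)·0.3825^2·0.9240^2 = +0.374696
  k=3: (−1)^1·6.0000/(6)·0.3825^0·0.9240^4 = -0.728798
d^2_{-1,1}(2.3566) = +0.374696 -0.728798 = -0.354102
Attach z-rotation phases: D = e^{-i(-1)(0.3753)}·(-0.354102)·e^{-i(1)(3.7532)} = +0.344261-0.082900i

Re=0.3443 Im=-0.0829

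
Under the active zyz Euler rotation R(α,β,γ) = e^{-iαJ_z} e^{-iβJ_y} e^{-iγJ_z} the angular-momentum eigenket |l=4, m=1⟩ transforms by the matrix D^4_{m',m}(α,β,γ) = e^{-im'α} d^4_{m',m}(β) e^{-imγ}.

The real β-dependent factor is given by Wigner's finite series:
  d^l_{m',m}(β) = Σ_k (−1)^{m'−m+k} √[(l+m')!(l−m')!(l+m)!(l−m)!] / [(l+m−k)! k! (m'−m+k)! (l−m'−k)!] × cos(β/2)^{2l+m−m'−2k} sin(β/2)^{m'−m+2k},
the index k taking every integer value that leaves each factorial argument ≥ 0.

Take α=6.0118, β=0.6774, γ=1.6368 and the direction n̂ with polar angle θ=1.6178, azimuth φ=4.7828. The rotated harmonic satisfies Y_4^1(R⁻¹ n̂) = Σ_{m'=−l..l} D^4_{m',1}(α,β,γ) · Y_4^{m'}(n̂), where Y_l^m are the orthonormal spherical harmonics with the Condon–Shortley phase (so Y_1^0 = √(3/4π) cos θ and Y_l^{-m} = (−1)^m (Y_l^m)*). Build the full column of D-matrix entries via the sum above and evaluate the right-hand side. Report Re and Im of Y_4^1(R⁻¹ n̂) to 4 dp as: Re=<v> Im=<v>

Need the full column D^4_{m',1} for m'=−4..4 at α=6.0118, β=0.6774, γ=1.6368.
cos(β/2)=0.943187, sin(β/2)=0.332261
d^4_{-4,1}: single k=5 term ⇒ +0.025426;  D = -0.023224-0.010351i
d^4_{-3,1}: k∈[4..5] ⇒ +0.127594 -0.009500 = +0.118093;  D = -0.091031-0.075229i
d^4_{-2,1}: k∈[3..5] ⇒ +0.387208 -0.072077 +0.001789 = +0.316919;  D = -0.181234-0.259985i
d^4_{-1,1}: k∈[2..5] ⇒ +0.777226 -0.289356 +0.017954 -0.000149 = +0.505676;  D = -0.167391-0.477167i
d^4_{0,1}: k∈[1..4] ⇒ +0.986690 -0.734675 +0.091171 -0.001886 = +0.341301;  D = -0.022511-0.340557i
d^4_{1,1}: k∈[0..3] ⇒ +0.626302 -1.165839 +0.289356 -0.011969 = -0.262151;  D = -0.053463+0.256641i
d^4_{2,1}: k∈[0..2] ⇒ -0.936056 +0.580812 -0.048052 = -0.403296;  D = -0.185076+0.358322i
d^4_{3,1}: k∈[0..1] ⇒ +0.616904 -0.127594 = +0.489310;  D = +0.332871-0.358638i
d^4_{4,1}: single k=0 term ⇒ -0.204891;  D = -0.174540+0.107314i
Y_4^{m'}(θ=1.6178,φ=4.7828) and Σ D·Y over m':
  (-0.0232-0.0104i)·(+0.4232-0.1225i)  (-0.0910-0.0752i)·(+0.0123+0.0573i)  (-0.1812-0.2600i)·(+0.3254-0.0461i)  (-0.1674-0.4772i)·(+0.0047+0.0661i)  (-0.0225-0.3406i)·(+0.3104+0.0000i)  (-0.0535+0.2566i)·(-0.0047+0.0661i)  (-0.1851+0.3583i)·(+0.3254+0.0461i)  (+0.3329-0.3586i)·(-0.0123+0.0573i)  (-0.1745+0.1073i)·(+0.4232+0.1225i)
Y_4^1(R⁻¹ n̂) = -0.219096-0.052048i

Re=-0.2191 Im=-0.0520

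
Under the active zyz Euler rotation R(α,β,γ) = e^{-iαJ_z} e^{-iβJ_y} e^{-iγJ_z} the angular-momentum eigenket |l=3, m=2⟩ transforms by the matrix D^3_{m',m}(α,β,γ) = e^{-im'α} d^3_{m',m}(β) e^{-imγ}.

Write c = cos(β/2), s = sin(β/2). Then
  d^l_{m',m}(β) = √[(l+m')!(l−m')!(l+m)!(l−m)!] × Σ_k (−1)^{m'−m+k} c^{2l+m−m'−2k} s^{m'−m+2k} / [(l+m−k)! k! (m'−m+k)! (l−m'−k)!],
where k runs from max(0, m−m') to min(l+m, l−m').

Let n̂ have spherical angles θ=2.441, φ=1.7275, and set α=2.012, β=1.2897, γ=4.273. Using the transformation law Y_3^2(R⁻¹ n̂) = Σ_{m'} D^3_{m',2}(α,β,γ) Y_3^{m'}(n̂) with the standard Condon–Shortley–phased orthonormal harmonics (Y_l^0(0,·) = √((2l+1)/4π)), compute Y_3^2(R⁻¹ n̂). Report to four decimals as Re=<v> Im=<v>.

Need the full column D^3_{m',2} for m'=−3..3 at α=2.012, β=1.2897, γ=4.273.
cos(β/2)=0.799190, sin(β/2)=0.601079
d^3_{-3,2}: single k=5 term ⇒ +0.153597;  D = -0.123966-0.090688i
d^3_{-2,2}: k∈[4..5] ⇒ +0.416865 -0.047161 = +0.369703;  D = -0.069963+0.363023i
d^3_{-1,2}: k∈[3..4] ⇒ +0.701090 -0.198292 = +0.502797;  D = +0.487065-0.124791i
d^3_{0,2}: k∈[2..3] ⇒ +0.807278 -0.456652 = +0.350626;  D = -0.223732-0.269968i
d^3_{1,2}: k∈[1..2] ⇒ +0.619700 -0.701090 = -0.081390;  D = +0.034489-0.073722i
d^3_{2,2}: k∈[0..1] ⇒ +0.260555 -0.736941 = -0.476385;  D = -0.476382+0.001729i
d^3_{3,2}: single k=0 term ⇒ -0.480017;  D = +0.206555+0.433303i
Y_3^{m'}(θ=2.441,φ=1.7275) and Σ D·Y over m':
  (-0.1240-0.0907i)·(+0.0506+0.0997i)  (-0.0700+0.3630i)·(+0.3089-0.1001i)  (+0.4871-0.1248i)·(-0.0625-0.3955i)  (-0.2237-0.2700i)·(+0.0223+0.0000i)  (+0.0345-0.0737i)·(+0.0625-0.3955i)  (-0.4764+0.0017i)·(+0.3089+0.1001i)  (+0.2066+0.4333i)·(-0.0506+0.0997i)
Y_3^2(R⁻¹ n̂) = -0.295248-0.155430i

Re=-0.2952 Im=-0.1554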